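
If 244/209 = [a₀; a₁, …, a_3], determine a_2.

1

244 ÷ 209 → quotient 1, remainder 35
209 ÷ 35 → quotient 5, remainder 34
35 ÷ 34 → quotient 1, remainder 1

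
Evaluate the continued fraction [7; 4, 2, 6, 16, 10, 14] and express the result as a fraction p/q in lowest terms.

Collapse the nested fraction from the inside out:
Start with 14.
10 + 1/(14/1) = 10 + 1/14 = 141/14
16 + 1/(141/14) = 16 + 14/141 = 2270/141
6 + 1/(2270/141) = 6 + 141/2270 = 13761/2270
2 + 1/(13761/2270) = 2 + 2270/13761 = 29792/13761
4 + 1/(29792/13761) = 4 + 13761/29792 = 132929/29792
7 + 1/(132929/29792) = 7 + 29792/132929 = 960295/132929

960295/132929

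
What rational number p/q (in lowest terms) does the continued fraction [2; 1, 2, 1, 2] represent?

30/11

a_0 = 2: 2/1
a_1 = 1: 3/1
a_2 = 2: 8/3
a_3 = 1: 11/4
a_4 = 2: 30/11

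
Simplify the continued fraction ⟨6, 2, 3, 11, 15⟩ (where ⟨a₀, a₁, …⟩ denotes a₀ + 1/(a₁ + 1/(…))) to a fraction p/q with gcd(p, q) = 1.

7665/1192

Start with 15.
11 + 1/(15/1) = 11 + 1/15 = 166/15
3 + 1/(166/15) = 3 + 15/166 = 513/166
2 + 1/(513/166) = 2 + 166/513 = 1192/513
6 + 1/(1192/513) = 6 + 513/1192 = 7665/1192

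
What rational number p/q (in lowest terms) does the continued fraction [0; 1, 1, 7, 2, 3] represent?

59/111

Work from the innermost term outward:
Start with 3.
2 + 1/(3/1) = 2 + 1/3 = 7/3
7 + 1/(7/3) = 7 + 3/7 = 52/7
1 + 1/(52/7) = 1 + 7/52 = 59/52
1 + 1/(59/52) = 1 + 52/59 = 111/59
0 + 1/(111/59) = 0 + 59/111 = 59/111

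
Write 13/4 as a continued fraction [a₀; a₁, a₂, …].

[3; 4]

13 ÷ 4 → quotient 3, remainder 1
4 ÷ 1 → quotient 4, remainder 0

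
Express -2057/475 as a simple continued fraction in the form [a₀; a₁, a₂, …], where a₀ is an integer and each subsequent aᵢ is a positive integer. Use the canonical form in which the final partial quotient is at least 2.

[-5; 1, 2, 39, 4]

Run the Euclidean algorithm, recording each quotient:
-2057 = -5·475 + 318, so a_0 = -5
475 = 1·318 + 157, so a_1 = 1
318 = 2·157 + 4, so a_2 = 2
157 = 39·4 + 1, so a_3 = 39
4 = 4·1 + 0, so a_4 = 4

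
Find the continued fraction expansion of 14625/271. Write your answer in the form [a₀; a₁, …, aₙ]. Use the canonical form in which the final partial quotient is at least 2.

14625 ÷ 271 → quotient 53, remainder 262
271 ÷ 262 → quotient 1, remainder 9
262 ÷ 9 → quotient 29, remainder 1
9 ÷ 1 → quotient 9, remainder 0

[53; 1, 29, 9]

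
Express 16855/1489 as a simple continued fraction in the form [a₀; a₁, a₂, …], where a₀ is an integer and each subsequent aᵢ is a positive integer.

Repeatedly divide and take the remainder:
16855 = 11·1489 + 476, so a_0 = 11
1489 = 3·476 + 61, so a_1 = 3
476 = 7·61 + 49, so a_2 = 7
61 = 1·49 + 12, so a_3 = 1
49 = 4·12 + 1, so a_4 = 4
12 = 12·1 + 0, so a_5 = 12

[11; 3, 7, 1, 4, 12]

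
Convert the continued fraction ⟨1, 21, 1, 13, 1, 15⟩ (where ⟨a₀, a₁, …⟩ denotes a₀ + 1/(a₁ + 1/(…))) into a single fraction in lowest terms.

a_0 = 1: 1/1
a_1 = 21: 22/21
a_2 = 1: 23/22
a_3 = 13: 321/307
a_4 = 1: 344/329
a_5 = 15: 5481/5242

5481/5242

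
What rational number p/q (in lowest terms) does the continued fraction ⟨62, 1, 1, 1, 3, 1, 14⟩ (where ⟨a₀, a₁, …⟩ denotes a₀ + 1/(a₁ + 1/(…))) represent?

a_0 = 62: 62/1
a_1 = 1: 63/1
a_2 = 1: 125/2
a_3 = 1: 188/3
a_4 = 3: 689/11
a_5 = 1: 877/14
a_6 = 14: 12967/207

12967/207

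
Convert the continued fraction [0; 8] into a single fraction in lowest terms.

Start with 8.
0 + 1/(8/1) = 0 + 1/8 = 1/8

1/8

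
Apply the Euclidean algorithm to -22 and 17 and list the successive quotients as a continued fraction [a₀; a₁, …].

[-2; 1, 2, 2, 2]

Apply division with remainder until the remainder is 0:
-22 = -2·17 + 12, so a_0 = -2
17 = 1·12 + 5, so a_1 = 1
12 = 2·5 + 2, so a_2 = 2
5 = 2·2 + 1, so a_3 = 2
2 = 2·1 + 0, so a_4 = 2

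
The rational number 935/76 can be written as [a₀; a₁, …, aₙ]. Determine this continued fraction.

Repeatedly divide and take the remainder:
⌊935/76⌋ = 12, remainder 23
⌊76/23⌋ = 3, remainder 7
⌊23/7⌋ = 3, remainder 2
⌊7/2⌋ = 3, remainder 1
⌊2/1⌋ = 2, remainder 0

[12; 3, 3, 3, 2]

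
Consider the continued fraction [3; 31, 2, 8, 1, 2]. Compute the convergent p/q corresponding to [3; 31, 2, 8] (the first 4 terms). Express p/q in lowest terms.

1622/535

Start with 8.
2 + 1/(8/1) = 2 + 1/8 = 17/8
31 + 1/(17/8) = 31 + 8/17 = 535/17
3 + 1/(535/17) = 3 + 17/535 = 1622/535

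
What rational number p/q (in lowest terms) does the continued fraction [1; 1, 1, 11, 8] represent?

283/186

Start with 8.
11 + 1/(8/1) = 11 + 1/8 = 89/8
1 + 1/(89/8) = 1 + 8/89 = 97/89
1 + 1/(97/89) = 1 + 89/97 = 186/97
1 + 1/(186/97) = 1 + 97/186 = 283/186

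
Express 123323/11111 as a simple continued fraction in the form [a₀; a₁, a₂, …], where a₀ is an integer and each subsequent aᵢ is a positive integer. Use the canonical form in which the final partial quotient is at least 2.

123323 = 11·11111 + 1102, so a_0 = 11
11111 = 10·1102 + 91, so a_1 = 10
1102 = 12·91 + 10, so a_2 = 12
91 = 9·10 + 1, so a_3 = 9
10 = 10·1 + 0, so a_4 = 10

[11; 10, 12, 9, 10]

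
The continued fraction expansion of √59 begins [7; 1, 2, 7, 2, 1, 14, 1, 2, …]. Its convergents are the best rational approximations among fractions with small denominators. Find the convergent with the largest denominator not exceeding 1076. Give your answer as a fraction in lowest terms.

7781/1013

a_0 = 7: 7/1  (≤ bound)
a_1 = 1: 8/1  (≤ bound)
a_2 = 2: 23/3  (≤ bound)
a_3 = 7: 169/22  (≤ bound)
a_4 = 2: 361/47  (≤ bound)
a_5 = 1: 530/69  (≤ bound)
a_6 = 14: 7781/1013  (≤ bound)
a_7 = 1: 8311/1082  (> 1076, stop)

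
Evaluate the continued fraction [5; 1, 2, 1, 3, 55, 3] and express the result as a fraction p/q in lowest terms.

Build up convergents one term at a time:
a_0 = 5: 5/1
a_1 = 1: 6/1
a_2 = 2: 17/3
a_3 = 1: 23/4
a_4 = 3: 86/15
a_5 = 55: 4753/829
a_6 = 3: 14345/2502

14345/2502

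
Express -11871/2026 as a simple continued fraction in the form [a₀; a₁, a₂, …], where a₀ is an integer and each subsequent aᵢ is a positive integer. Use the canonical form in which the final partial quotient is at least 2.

[-6; 7, 9, 5, 6]

-11871 ÷ 2026 → quotient -6, remainder 285
2026 ÷ 285 → quotient 7, remainder 31
285 ÷ 31 → quotient 9, remainder 6
31 ÷ 6 → quotient 5, remainder 1
6 ÷ 1 → quotient 6, remainder 0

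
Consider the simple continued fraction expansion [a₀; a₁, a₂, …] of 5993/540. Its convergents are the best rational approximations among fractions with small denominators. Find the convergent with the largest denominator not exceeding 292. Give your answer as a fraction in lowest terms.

1809/163

List convergents until the denominator exceeds the bound:
a_0 = 11: 11/1  (≤ bound)
a_1 = 10: 111/10  (≤ bound)
a_2 = 5: 566/51  (≤ bound)
a_3 = 3: 1809/163  (≤ bound)
a_4 = 3: 5993/540  (> 292, stop)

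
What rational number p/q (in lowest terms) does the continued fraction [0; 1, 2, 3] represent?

Collapse the nested fraction from the inside out:
Start with 3.
2 + 1/(3/1) = 2 + 1/3 = 7/3
1 + 1/(7/3) = 1 + 3/7 = 10/7
0 + 1/(10/7) = 0 + 7/10 = 7/10

7/10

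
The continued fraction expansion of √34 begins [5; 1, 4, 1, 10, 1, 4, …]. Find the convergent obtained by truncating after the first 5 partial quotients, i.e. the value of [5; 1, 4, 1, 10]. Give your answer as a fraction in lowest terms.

Start with 10.
1 + 1/(10/1) = 1 + 1/10 = 11/10
4 + 1/(11/10) = 4 + 10/11 = 54/11
1 + 1/(54/11) = 1 + 11/54 = 65/54
5 + 1/(65/54) = 5 + 54/65 = 379/65

379/65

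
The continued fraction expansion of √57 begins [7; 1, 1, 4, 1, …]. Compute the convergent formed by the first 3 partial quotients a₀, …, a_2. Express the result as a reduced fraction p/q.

15/2

a_0 = 7: 7/1
a_1 = 1: 8/1
a_2 = 1: 15/2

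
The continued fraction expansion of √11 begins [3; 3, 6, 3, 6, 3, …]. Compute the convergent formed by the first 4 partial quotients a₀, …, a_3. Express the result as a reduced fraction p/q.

199/60

a_0 = 3: 3/1
a_1 = 3: 10/3
a_2 = 6: 63/19
a_3 = 3: 199/60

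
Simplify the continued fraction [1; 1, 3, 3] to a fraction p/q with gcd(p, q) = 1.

a_0 = 1: 1/1
a_1 = 1: 2/1
a_2 = 3: 7/4
a_3 = 3: 23/13

23/13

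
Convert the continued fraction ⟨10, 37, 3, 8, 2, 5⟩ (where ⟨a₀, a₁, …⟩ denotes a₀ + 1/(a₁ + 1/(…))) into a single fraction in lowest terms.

a_0 = 10: 10/1
a_1 = 37: 371/37
a_2 = 3: 1123/112
a_3 = 8: 9355/933
a_4 = 2: 19833/1978
a_5 = 5: 108520/10823

108520/10823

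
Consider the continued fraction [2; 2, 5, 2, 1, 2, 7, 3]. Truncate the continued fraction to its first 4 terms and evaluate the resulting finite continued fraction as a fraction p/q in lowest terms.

Use the convergent recurrence hₖ = aₖ·hₖ₋₁ + hₖ₋₂ (and likewise for the denominators kₖ):
a_0 = 2: 2/1
a_1 = 2: 5/2
a_2 = 5: 27/11
a_3 = 2: 59/24

59/24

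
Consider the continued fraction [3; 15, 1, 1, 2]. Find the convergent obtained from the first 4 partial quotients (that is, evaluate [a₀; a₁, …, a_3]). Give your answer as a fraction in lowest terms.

Compute successive convergents:
a_0 = 3: 3/1
a_1 = 15: 46/15
a_2 = 1: 49/16
a_3 = 1: 95/31

95/31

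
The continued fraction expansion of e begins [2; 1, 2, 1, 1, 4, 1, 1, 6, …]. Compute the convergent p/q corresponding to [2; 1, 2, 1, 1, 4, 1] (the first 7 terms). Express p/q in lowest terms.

Starting at the tail and folding back:
Start with 1.
4 + 1/(1/1) = 4 + 1/1 = 5/1
1 + 1/(5/1) = 1 + 1/5 = 6/5
1 + 1/(6/5) = 1 + 5/6 = 11/6
2 + 1/(11/6) = 2 + 6/11 = 28/11
1 + 1/(28/11) = 1 + 11/28 = 39/28
2 + 1/(39/28) = 2 + 28/39 = 106/39

106/39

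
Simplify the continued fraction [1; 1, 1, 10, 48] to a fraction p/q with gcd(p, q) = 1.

Collapse the nested fraction from the inside out:
Start with 48.
10 + 1/(48/1) = 10 + 1/48 = 481/48
1 + 1/(481/48) = 1 + 48/481 = 529/481
1 + 1/(529/481) = 1 + 481/529 = 1010/529
1 + 1/(1010/529) = 1 + 529/1010 = 1539/1010

1539/1010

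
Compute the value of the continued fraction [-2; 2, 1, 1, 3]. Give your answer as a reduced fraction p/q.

-29/18

Compute successive convergents:
a_0 = -2: -2/1
a_1 = 2: -3/2
a_2 = 1: -5/3
a_3 = 1: -8/5
a_4 = 3: -29/18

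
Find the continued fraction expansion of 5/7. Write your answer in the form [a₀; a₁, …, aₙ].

5 = 0·7 + 5, so a_0 = 0
7 = 1·5 + 2, so a_1 = 1
5 = 2·2 + 1, so a_2 = 2
2 = 2·1 + 0, so a_3 = 2

[0; 1, 2, 2]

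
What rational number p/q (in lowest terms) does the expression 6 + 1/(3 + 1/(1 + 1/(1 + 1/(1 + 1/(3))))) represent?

251/40

Compute successive convergents:
a_0 = 6: 6/1
a_1 = 3: 19/3
a_2 = 1: 25/4
a_3 = 1: 44/7
a_4 = 1: 69/11
a_5 = 3: 251/40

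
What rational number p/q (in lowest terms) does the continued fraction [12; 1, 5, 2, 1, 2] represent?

Start with 2.
1 + 1/(2/1) = 1 + 1/2 = 3/2
2 + 1/(3/2) = 2 + 2/3 = 8/3
5 + 1/(8/3) = 5 + 3/8 = 43/8
1 + 1/(43/8) = 1 + 8/43 = 51/43
12 + 1/(51/43) = 12 + 43/51 = 655/51

655/51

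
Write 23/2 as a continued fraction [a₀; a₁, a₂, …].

[11; 2]

23 = 11·2 + 1, so a_0 = 11
2 = 2·1 + 0, so a_1 = 2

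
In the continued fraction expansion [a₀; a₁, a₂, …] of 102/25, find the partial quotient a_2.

2

Apply division with remainder until the remainder is 0:
102 ÷ 25 → quotient 4, remainder 2
25 ÷ 2 → quotient 12, remainder 1
2 ÷ 1 → quotient 2, remainder 0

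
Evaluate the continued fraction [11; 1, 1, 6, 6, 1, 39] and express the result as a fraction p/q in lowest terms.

Collapse the nested fraction from the inside out:
Start with 39.
1 + 1/(39/1) = 1 + 1/39 = 40/39
6 + 1/(40/39) = 6 + 39/40 = 279/40
6 + 1/(279/40) = 6 + 40/279 = 1714/279
1 + 1/(1714/279) = 1 + 279/1714 = 1993/1714
1 + 1/(1993/1714) = 1 + 1714/1993 = 3707/1993
11 + 1/(3707/1993) = 11 + 1993/3707 = 42770/3707

42770/3707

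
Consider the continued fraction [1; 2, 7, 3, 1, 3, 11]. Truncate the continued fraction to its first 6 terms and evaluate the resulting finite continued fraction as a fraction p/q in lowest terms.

342/233

a_0 = 1: 1/1
a_1 = 2: 3/2
a_2 = 7: 22/15
a_3 = 3: 69/47
a_4 = 1: 91/62
a_5 = 3: 342/233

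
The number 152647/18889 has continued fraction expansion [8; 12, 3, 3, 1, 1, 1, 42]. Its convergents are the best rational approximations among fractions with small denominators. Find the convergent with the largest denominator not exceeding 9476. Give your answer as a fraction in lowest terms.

a_0 = 8: 8/1  (≤ bound)
a_1 = 12: 97/12  (≤ bound)
a_2 = 3: 299/37  (≤ bound)
a_3 = 3: 994/123  (≤ bound)
a_4 = 1: 1293/160  (≤ bound)
a_5 = 1: 2287/283  (≤ bound)
a_6 = 1: 3580/443  (≤ bound)
a_7 = 42: 152647/18889  (> 9476, stop)

3580/443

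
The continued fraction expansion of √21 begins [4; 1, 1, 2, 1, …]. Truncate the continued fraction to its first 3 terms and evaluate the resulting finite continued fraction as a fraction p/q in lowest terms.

Work from the innermost term outward:
Start with 1.
1 + 1/(1/1) = 1 + 1/1 = 2/1
4 + 1/(2/1) = 4 + 1/2 = 9/2

9/2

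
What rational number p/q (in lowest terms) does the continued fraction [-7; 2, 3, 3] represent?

-151/23

Start with 3.
3 + 1/(3/1) = 3 + 1/3 = 10/3
2 + 1/(10/3) = 2 + 3/10 = 23/10
-7 + 1/(23/10) = -7 + 10/23 = -151/23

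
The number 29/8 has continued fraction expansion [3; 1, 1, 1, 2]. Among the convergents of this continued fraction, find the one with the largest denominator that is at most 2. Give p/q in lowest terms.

7/2

List convergents until the denominator exceeds the bound:
a_0 = 3: 3/1  (≤ bound)
a_1 = 1: 4/1  (≤ bound)
a_2 = 1: 7/2  (≤ bound)
a_3 = 1: 11/3  (> 2, stop)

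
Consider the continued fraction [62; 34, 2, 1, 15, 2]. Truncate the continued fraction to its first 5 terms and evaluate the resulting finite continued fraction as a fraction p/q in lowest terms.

100115/1614

a_0 = 62: 62/1
a_1 = 34: 2109/34
a_2 = 2: 4280/69
a_3 = 1: 6389/103
a_4 = 15: 100115/1614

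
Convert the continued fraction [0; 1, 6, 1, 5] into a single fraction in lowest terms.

41/47

a_0 = 0: 0/1
a_1 = 1: 1/1
a_2 = 6: 6/7
a_3 = 1: 7/8
a_4 = 5: 41/47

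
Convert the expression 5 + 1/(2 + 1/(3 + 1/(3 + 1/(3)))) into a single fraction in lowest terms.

Use the convergent recurrence hₖ = aₖ·hₖ₋₁ + hₖ₋₂ (and likewise for the denominators kₖ):
a_0 = 5: 5/1
a_1 = 2: 11/2
a_2 = 3: 38/7
a_3 = 3: 125/23
a_4 = 3: 413/76

413/76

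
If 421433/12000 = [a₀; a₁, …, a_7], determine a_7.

10

Run the Euclidean algorithm, recording each quotient:
421433 ÷ 12000 → quotient 35, remainder 1433
12000 ÷ 1433 → quotient 8, remainder 536
1433 ÷ 536 → quotient 2, remainder 361
536 ÷ 361 → quotient 1, remainder 175
361 ÷ 175 → quotient 2, remainder 11
175 ÷ 11 → quotient 15, remainder 10
11 ÷ 10 → quotient 1, remainder 1
10 ÷ 1 → quotient 10, remainder 0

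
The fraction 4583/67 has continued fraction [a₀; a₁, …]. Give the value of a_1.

Apply division with remainder until the remainder is 0:
4583 = 68·67 + 27, so a_0 = 68
67 = 2·27 + 13, so a_1 = 2

2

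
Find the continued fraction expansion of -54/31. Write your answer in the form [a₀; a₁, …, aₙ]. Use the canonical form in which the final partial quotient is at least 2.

[-2; 3, 1, 7]

Apply division with remainder until the remainder is 0:
-54 = -2·31 + 8, so a_0 = -2
31 = 3·8 + 7, so a_1 = 3
8 = 1·7 + 1, so a_2 = 1
7 = 7·1 + 0, so a_3 = 7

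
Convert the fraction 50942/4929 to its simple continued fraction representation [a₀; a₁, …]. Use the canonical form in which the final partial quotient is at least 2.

Repeatedly divide and take the remainder:
50942 ÷ 4929 → quotient 10, remainder 1652
4929 ÷ 1652 → quotient 2, remainder 1625
1652 ÷ 1625 → quotient 1, remainder 27
1625 ÷ 27 → quotient 60, remainder 5
27 ÷ 5 → quotient 5, remainder 2
5 ÷ 2 → quotient 2, remainder 1
2 ÷ 1 → quotient 2, remainder 0

[10; 2, 1, 60, 5, 2, 2]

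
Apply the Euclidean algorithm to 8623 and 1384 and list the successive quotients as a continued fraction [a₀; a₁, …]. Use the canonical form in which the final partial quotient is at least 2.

[6; 4, 2, 1, 20, 1, 1, 2]

8623 ÷ 1384 → quotient 6, remainder 319
1384 ÷ 319 → quotient 4, remainder 108
319 ÷ 108 → quotient 2, remainder 103
108 ÷ 103 → quotient 1, remainder 5
103 ÷ 5 → quotient 20, remainder 3
5 ÷ 3 → quotient 1, remainder 2
3 ÷ 2 → quotient 1, remainder 1
2 ÷ 1 → quotient 2, remainder 0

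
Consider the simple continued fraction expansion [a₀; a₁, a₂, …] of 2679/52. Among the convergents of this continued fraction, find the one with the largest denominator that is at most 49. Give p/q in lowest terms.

List convergents until the denominator exceeds the bound:
a_0 = 51: 51/1  (≤ bound)
a_1 = 1: 52/1  (≤ bound)
a_2 = 1: 103/2  (≤ bound)
a_3 = 12: 1288/25  (≤ bound)
a_4 = 2: 2679/52  (> 49, stop)

1288/25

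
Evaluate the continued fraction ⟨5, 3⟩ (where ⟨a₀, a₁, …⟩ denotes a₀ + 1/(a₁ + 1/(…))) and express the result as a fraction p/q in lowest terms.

Work from the innermost term outward:
Start with 3.
5 + 1/(3/1) = 5 + 1/3 = 16/3

16/3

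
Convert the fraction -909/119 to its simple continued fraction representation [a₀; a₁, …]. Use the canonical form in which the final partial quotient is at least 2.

[-8; 2, 1, 3, 3, 3]

-909 ÷ 119 → quotient -8, remainder 43
119 ÷ 43 → quotient 2, remainder 33
43 ÷ 33 → quotient 1, remainder 10
33 ÷ 10 → quotient 3, remainder 3
10 ÷ 3 → quotient 3, remainder 1
3 ÷ 1 → quotient 3, remainder 0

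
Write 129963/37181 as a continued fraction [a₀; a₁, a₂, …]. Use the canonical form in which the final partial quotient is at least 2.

129963 ÷ 37181 → quotient 3, remainder 18420
37181 ÷ 18420 → quotient 2, remainder 341
18420 ÷ 341 → quotient 54, remainder 6
341 ÷ 6 → quotient 56, remainder 5
6 ÷ 5 → quotient 1, remainder 1
5 ÷ 1 → quotient 5, remainder 0

[3; 2, 54, 56, 1, 5]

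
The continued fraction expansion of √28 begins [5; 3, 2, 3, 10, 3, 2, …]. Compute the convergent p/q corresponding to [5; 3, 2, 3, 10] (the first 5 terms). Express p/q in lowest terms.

Use the convergent recurrence hₖ = aₖ·hₖ₋₁ + hₖ₋₂ (and likewise for the denominators kₖ):
a_0 = 5: 5/1
a_1 = 3: 16/3
a_2 = 2: 37/7
a_3 = 3: 127/24
a_4 = 10: 1307/247

1307/247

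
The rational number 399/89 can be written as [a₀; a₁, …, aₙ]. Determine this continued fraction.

Repeatedly divide and take the remainder:
399 ÷ 89 → quotient 4, remainder 43
89 ÷ 43 → quotient 2, remainder 3
43 ÷ 3 → quotient 14, remainder 1
3 ÷ 1 → quotient 3, remainder 0

[4; 2, 14, 3]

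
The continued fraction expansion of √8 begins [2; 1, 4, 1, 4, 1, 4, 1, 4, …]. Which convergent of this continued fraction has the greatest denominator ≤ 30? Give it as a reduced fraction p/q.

a_0 = 2: 2/1  (≤ bound)
a_1 = 1: 3/1  (≤ bound)
a_2 = 4: 14/5  (≤ bound)
a_3 = 1: 17/6  (≤ bound)
a_4 = 4: 82/29  (≤ bound)
a_5 = 1: 99/35  (> 30, stop)

82/29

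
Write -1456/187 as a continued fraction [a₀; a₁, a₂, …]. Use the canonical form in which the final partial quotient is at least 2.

⌊-1456/187⌋ = -8, remainder 40
⌊187/40⌋ = 4, remainder 27
⌊40/27⌋ = 1, remainder 13
⌊27/13⌋ = 2, remainder 1
⌊13/1⌋ = 13, remainder 0

[-8; 4, 1, 2, 13]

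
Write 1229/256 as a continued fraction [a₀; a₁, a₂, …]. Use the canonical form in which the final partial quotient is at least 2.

⌊1229/256⌋ = 4, remainder 205
⌊256/205⌋ = 1, remainder 51
⌊205/51⌋ = 4, remainder 1
⌊51/1⌋ = 51, remainder 0

[4; 1, 4, 51]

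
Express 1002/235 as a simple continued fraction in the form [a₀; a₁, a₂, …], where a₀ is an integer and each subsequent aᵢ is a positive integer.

[4; 3, 1, 3, 1, 3, 3]

Run the Euclidean algorithm, recording each quotient:
1002 = 4·235 + 62, so a_0 = 4
235 = 3·62 + 49, so a_1 = 3
62 = 1·49 + 13, so a_2 = 1
49 = 3·13 + 10, so a_3 = 3
13 = 1·10 + 3, so a_4 = 1
10 = 3·3 + 1, so a_5 = 3
3 = 3·1 + 0, so a_6 = 3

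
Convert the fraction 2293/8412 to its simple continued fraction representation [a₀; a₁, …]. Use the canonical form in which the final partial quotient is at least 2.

Repeatedly divide and take the remainder:
2293 ÷ 8412 → quotient 0, remainder 2293
8412 ÷ 2293 → quotient 3, remainder 1533
2293 ÷ 1533 → quotient 1, remainder 760
1533 ÷ 760 → quotient 2, remainder 13
760 ÷ 13 → quotient 58, remainder 6
13 ÷ 6 → quotient 2, remainder 1
6 ÷ 1 → quotient 6, remainder 0

[0; 3, 1, 2, 58, 2, 6]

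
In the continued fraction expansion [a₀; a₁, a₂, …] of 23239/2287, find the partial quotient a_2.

23239 ÷ 2287 → quotient 10, remainder 369
2287 ÷ 369 → quotient 6, remainder 73
369 ÷ 73 → quotient 5, remainder 4

5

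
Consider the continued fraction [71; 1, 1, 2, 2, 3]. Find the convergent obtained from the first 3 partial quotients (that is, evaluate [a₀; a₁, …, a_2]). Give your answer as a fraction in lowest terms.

a_0 = 71: 71/1
a_1 = 1: 72/1
a_2 = 1: 143/2

143/2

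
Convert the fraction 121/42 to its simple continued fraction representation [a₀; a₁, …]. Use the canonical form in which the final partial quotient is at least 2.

[2; 1, 7, 2, 2]

⌊121/42⌋ = 2, remainder 37
⌊42/37⌋ = 1, remainder 5
⌊37/5⌋ = 7, remainder 2
⌊5/2⌋ = 2, remainder 1
⌊2/1⌋ = 2, remainder 0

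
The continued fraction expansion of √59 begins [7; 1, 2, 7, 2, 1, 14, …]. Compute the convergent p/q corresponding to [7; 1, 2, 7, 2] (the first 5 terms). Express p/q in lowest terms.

Start with 2.
7 + 1/(2/1) = 7 + 1/2 = 15/2
2 + 1/(15/2) = 2 + 2/15 = 32/15
1 + 1/(32/15) = 1 + 15/32 = 47/32
7 + 1/(47/32) = 7 + 32/47 = 361/47

361/47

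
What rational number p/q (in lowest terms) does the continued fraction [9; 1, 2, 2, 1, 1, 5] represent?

Start with 5.
1 + 1/(5/1) = 1 + 1/5 = 6/5
1 + 1/(6/5) = 1 + 5/6 = 11/6
2 + 1/(11/6) = 2 + 6/11 = 28/11
2 + 1/(28/11) = 2 + 11/28 = 67/28
1 + 1/(67/28) = 1 + 28/67 = 95/67
9 + 1/(95/67) = 9 + 67/95 = 922/95

922/95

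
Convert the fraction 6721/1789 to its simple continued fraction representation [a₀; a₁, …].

⌊6721/1789⌋ = 3, remainder 1354
⌊1789/1354⌋ = 1, remainder 435
⌊1354/435⌋ = 3, remainder 49
⌊435/49⌋ = 8, remainder 43
⌊49/43⌋ = 1, remainder 6
⌊43/6⌋ = 7, remainder 1
⌊6/1⌋ = 6, remainder 0

[3; 1, 3, 8, 1, 7, 6]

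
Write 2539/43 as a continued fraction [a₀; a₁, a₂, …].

⌊2539/43⌋ = 59, remainder 2
⌊43/2⌋ = 21, remainder 1
⌊2/1⌋ = 2, remainder 0

[59; 21, 2]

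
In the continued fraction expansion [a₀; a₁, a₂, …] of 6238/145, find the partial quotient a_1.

48

6238 = 43·145 + 3, so a_0 = 43
145 = 48·3 + 1, so a_1 = 48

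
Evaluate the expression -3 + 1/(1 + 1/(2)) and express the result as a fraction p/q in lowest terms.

-7/3

a_0 = -3: -3/1
a_1 = 1: -2/1
a_2 = 2: -7/3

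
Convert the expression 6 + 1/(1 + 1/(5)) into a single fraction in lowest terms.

Start with 5.
1 + 1/(5/1) = 1 + 1/5 = 6/5
6 + 1/(6/5) = 6 + 5/6 = 41/6

41/6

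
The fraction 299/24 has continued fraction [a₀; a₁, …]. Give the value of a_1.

2

299 ÷ 24 → quotient 12, remainder 11
24 ÷ 11 → quotient 2, remainder 2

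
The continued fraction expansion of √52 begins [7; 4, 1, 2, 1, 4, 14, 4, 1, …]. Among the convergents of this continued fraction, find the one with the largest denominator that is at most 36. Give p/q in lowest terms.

List convergents until the denominator exceeds the bound:
a_0 = 7: 7/1  (≤ bound)
a_1 = 4: 29/4  (≤ bound)
a_2 = 1: 36/5  (≤ bound)
a_3 = 2: 101/14  (≤ bound)
a_4 = 1: 137/19  (≤ bound)
a_5 = 4: 649/90  (> 36, stop)

137/19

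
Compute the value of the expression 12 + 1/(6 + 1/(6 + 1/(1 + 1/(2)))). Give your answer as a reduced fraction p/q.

1496/123

Start with 2.
1 + 1/(2/1) = 1 + 1/2 = 3/2
6 + 1/(3/2) = 6 + 2/3 = 20/3
6 + 1/(20/3) = 6 + 3/20 = 123/20
12 + 1/(123/20) = 12 + 20/123 = 1496/123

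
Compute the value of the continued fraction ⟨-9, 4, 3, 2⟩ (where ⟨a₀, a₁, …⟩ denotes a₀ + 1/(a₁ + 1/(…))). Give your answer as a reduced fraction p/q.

-263/30

Work from the innermost term outward:
Start with 2.
3 + 1/(2/1) = 3 + 1/2 = 7/2
4 + 1/(7/2) = 4 + 2/7 = 30/7
-9 + 1/(30/7) = -9 + 7/30 = -263/30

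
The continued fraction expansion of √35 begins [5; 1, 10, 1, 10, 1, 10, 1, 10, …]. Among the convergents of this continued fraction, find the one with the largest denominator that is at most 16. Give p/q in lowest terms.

71/12

a_0 = 5: 5/1  (≤ bound)
a_1 = 1: 6/1  (≤ bound)
a_2 = 10: 65/11  (≤ bound)
a_3 = 1: 71/12  (≤ bound)
a_4 = 10: 775/131  (> 16, stop)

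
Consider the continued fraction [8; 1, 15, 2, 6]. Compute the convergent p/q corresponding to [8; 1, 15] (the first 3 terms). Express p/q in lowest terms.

143/16

Work from the innermost term outward:
Start with 15.
1 + 1/(15/1) = 1 + 1/15 = 16/15
8 + 1/(16/15) = 8 + 15/16 = 143/16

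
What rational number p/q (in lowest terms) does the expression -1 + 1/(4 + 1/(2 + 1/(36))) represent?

-255/328

Compute successive convergents:
a_0 = -1: -1/1
a_1 = 4: -3/4
a_2 = 2: -7/9
a_3 = 36: -255/328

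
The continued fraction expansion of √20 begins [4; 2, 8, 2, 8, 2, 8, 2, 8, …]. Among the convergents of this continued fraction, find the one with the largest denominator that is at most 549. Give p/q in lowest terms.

1364/305

a_0 = 4: 4/1  (≤ bound)
a_1 = 2: 9/2  (≤ bound)
a_2 = 8: 76/17  (≤ bound)
a_3 = 2: 161/36  (≤ bound)
a_4 = 8: 1364/305  (≤ bound)
a_5 = 2: 2889/646  (> 549, stop)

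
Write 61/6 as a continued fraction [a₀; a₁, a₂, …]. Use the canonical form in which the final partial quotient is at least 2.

Repeatedly divide and take the remainder:
61 ÷ 6 → quotient 10, remainder 1
6 ÷ 1 → quotient 6, remainder 0

[10; 6]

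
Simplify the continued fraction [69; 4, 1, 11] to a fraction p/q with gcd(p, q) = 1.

Start with 11.
1 + 1/(11/1) = 1 + 1/11 = 12/11
4 + 1/(12/11) = 4 + 11/12 = 59/12
69 + 1/(59/12) = 69 + 12/59 = 4083/59

4083/59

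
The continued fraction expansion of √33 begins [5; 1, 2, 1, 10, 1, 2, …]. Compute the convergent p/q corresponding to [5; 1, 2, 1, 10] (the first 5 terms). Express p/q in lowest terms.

247/43

a_0 = 5: 5/1
a_1 = 1: 6/1
a_2 = 2: 17/3
a_3 = 1: 23/4
a_4 = 10: 247/43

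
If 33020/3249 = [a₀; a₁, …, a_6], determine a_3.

1

33020 ÷ 3249 → quotient 10, remainder 530
3249 ÷ 530 → quotient 6, remainder 69
530 ÷ 69 → quotient 7, remainder 47
69 ÷ 47 → quotient 1, remainder 22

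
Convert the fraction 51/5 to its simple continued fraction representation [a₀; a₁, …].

[10; 5]

51 ÷ 5 → quotient 10, remainder 1
5 ÷ 1 → quotient 5, remainder 0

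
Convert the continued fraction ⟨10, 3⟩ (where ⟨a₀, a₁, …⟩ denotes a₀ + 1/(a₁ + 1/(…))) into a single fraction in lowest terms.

31/3

Compute successive convergents:
a_0 = 10: 10/1
a_1 = 3: 31/3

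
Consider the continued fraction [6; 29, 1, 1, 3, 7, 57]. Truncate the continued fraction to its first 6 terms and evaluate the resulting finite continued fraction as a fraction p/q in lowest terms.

9099/1508

Start with 7.
3 + 1/(7/1) = 3 + 1/7 = 22/7
1 + 1/(22/7) = 1 + 7/22 = 29/22
1 + 1/(29/22) = 1 + 22/29 = 51/29
29 + 1/(51/29) = 29 + 29/51 = 1508/51
6 + 1/(1508/51) = 6 + 51/1508 = 9099/1508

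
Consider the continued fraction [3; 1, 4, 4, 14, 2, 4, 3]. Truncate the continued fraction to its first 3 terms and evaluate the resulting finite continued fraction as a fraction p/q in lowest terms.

19/5

Collapse the nested fraction from the inside out:
Start with 4.
1 + 1/(4/1) = 1 + 1/4 = 5/4
3 + 1/(5/4) = 3 + 4/5 = 19/5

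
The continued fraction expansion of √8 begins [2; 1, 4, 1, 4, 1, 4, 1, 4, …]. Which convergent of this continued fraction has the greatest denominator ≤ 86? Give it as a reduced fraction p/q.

List convergents until the denominator exceeds the bound:
a_0 = 2: 2/1  (≤ bound)
a_1 = 1: 3/1  (≤ bound)
a_2 = 4: 14/5  (≤ bound)
a_3 = 1: 17/6  (≤ bound)
a_4 = 4: 82/29  (≤ bound)
a_5 = 1: 99/35  (≤ bound)
a_6 = 4: 478/169  (> 86, stop)

99/35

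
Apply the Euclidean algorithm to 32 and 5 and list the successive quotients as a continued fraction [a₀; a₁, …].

⌊32/5⌋ = 6, remainder 2
⌊5/2⌋ = 2, remainder 1
⌊2/1⌋ = 2, remainder 0

[6; 2, 2]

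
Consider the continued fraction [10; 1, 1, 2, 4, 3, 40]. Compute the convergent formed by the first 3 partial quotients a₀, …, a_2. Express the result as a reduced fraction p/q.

21/2

Use the convergent recurrence hₖ = aₖ·hₖ₋₁ + hₖ₋₂ (and likewise for the denominators kₖ):
a_0 = 10: 10/1
a_1 = 1: 11/1
a_2 = 1: 21/2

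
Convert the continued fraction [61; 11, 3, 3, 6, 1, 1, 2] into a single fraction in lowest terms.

238184/3899

a_0 = 61: 61/1
a_1 = 11: 672/11
a_2 = 3: 2077/34
a_3 = 3: 6903/113
a_4 = 6: 43495/712
a_5 = 1: 50398/825
a_6 = 1: 93893/1537
a_7 = 2: 238184/3899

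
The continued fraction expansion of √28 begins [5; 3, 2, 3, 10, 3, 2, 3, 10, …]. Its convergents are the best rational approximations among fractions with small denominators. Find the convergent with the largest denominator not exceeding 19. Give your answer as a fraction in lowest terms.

a_0 = 5: 5/1  (≤ bound)
a_1 = 3: 16/3  (≤ bound)
a_2 = 2: 37/7  (≤ bound)
a_3 = 3: 127/24  (> 19, stop)

37/7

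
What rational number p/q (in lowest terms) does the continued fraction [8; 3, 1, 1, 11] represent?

Build up convergents one term at a time:
a_0 = 8: 8/1
a_1 = 3: 25/3
a_2 = 1: 33/4
a_3 = 1: 58/7
a_4 = 11: 671/81

671/81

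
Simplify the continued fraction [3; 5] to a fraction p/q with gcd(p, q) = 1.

16/5

a_0 = 3: 3/1
a_1 = 5: 16/5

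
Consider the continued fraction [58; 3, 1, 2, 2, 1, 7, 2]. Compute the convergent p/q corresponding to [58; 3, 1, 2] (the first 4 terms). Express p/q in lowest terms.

641/11

a_0 = 58: 58/1
a_1 = 3: 175/3
a_2 = 1: 233/4
a_3 = 2: 641/11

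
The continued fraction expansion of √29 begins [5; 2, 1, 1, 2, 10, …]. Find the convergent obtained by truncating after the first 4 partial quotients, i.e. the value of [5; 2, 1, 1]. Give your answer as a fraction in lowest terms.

Compute successive convergents:
a_0 = 5: 5/1
a_1 = 2: 11/2
a_2 = 1: 16/3
a_3 = 1: 27/5

27/5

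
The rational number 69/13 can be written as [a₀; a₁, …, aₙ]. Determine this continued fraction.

[5; 3, 4]

69 = 5·13 + 4, so a_0 = 5
13 = 3·4 + 1, so a_1 = 3
4 = 4·1 + 0, so a_2 = 4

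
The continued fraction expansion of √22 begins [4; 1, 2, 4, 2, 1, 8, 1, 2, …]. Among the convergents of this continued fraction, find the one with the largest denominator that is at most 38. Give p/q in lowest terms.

List convergents until the denominator exceeds the bound:
a_0 = 4: 4/1  (≤ bound)
a_1 = 1: 5/1  (≤ bound)
a_2 = 2: 14/3  (≤ bound)
a_3 = 4: 61/13  (≤ bound)
a_4 = 2: 136/29  (≤ bound)
a_5 = 1: 197/42  (> 38, stop)

136/29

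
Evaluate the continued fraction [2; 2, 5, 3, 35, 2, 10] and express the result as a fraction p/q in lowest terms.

Start with 10.
2 + 1/(10/1) = 2 + 1/10 = 21/10
35 + 1/(21/10) = 35 + 10/21 = 745/21
3 + 1/(745/21) = 3 + 21/745 = 2256/745
5 + 1/(2256/745) = 5 + 745/2256 = 12025/2256
2 + 1/(12025/2256) = 2 + 2256/12025 = 26306/12025
2 + 1/(26306/12025) = 2 + 12025/26306 = 64637/26306

64637/26306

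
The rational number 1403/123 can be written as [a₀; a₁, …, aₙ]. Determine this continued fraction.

Repeatedly divide and take the remainder:
1403 ÷ 123 → quotient 11, remainder 50
123 ÷ 50 → quotient 2, remainder 23
50 ÷ 23 → quotient 2, remainder 4
23 ÷ 4 → quotient 5, remainder 3
4 ÷ 3 → quotient 1, remainder 1
3 ÷ 1 → quotient 3, remainder 0

[11; 2, 2, 5, 1, 3]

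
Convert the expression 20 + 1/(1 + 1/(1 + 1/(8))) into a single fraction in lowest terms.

349/17

Starting at the tail and folding back:
Start with 8.
1 + 1/(8/1) = 1 + 1/8 = 9/8
1 + 1/(9/8) = 1 + 8/9 = 17/9
20 + 1/(17/9) = 20 + 9/17 = 349/17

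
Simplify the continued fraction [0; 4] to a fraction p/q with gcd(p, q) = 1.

Starting at the tail and folding back:
Start with 4.
0 + 1/(4/1) = 0 + 1/4 = 1/4

1/4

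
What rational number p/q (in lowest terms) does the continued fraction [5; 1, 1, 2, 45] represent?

Build up convergents one term at a time:
a_0 = 5: 5/1
a_1 = 1: 6/1
a_2 = 1: 11/2
a_3 = 2: 28/5
a_4 = 45: 1271/227

1271/227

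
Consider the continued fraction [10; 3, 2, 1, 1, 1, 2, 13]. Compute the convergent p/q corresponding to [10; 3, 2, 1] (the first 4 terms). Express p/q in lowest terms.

103/10

Start with 1.
2 + 1/(1/1) = 2 + 1/1 = 3/1
3 + 1/(3/1) = 3 + 1/3 = 10/3
10 + 1/(10/3) = 10 + 3/10 = 103/10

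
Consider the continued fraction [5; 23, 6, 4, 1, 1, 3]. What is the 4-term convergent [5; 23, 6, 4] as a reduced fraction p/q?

2920/579

a_0 = 5: 5/1
a_1 = 23: 116/23
a_2 = 6: 701/139
a_3 = 4: 2920/579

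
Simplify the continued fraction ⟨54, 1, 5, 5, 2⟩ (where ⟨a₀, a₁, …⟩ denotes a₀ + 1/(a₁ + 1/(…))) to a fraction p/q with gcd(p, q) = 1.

Work from the innermost term outward:
Start with 2.
5 + 1/(2/1) = 5 + 1/2 = 11/2
5 + 1/(11/2) = 5 + 2/11 = 57/11
1 + 1/(57/11) = 1 + 11/57 = 68/57
54 + 1/(68/57) = 54 + 57/68 = 3729/68

3729/68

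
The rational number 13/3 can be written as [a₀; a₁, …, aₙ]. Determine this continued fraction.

13 = 4·3 + 1, so a_0 = 4
3 = 3·1 + 0, so a_1 = 3

[4; 3]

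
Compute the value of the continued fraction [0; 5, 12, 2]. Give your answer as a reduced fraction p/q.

25/127

a_0 = 0: 0/1
a_1 = 5: 1/5
a_2 = 12: 12/61
a_3 = 2: 25/127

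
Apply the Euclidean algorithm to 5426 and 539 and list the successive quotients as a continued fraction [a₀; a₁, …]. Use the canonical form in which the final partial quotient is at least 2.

[10; 14, 1, 35]

Repeatedly divide and take the remainder:
5426 = 10·539 + 36, so a_0 = 10
539 = 14·36 + 35, so a_1 = 14
36 = 1·35 + 1, so a_2 = 1
35 = 35·1 + 0, so a_3 = 35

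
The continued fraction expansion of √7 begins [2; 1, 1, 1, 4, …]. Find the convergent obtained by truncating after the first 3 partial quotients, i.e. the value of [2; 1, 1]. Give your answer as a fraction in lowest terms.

Collapse the nested fraction from the inside out:
Start with 1.
1 + 1/(1/1) = 1 + 1/1 = 2/1
2 + 1/(2/1) = 2 + 1/2 = 5/2

5/2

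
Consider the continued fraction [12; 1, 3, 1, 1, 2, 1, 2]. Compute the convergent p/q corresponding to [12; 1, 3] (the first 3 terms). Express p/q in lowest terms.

a_0 = 12: 12/1
a_1 = 1: 13/1
a_2 = 3: 51/4

51/4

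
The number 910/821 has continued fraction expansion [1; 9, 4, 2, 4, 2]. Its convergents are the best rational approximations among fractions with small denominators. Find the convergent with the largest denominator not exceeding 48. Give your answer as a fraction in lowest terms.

41/37

List convergents until the denominator exceeds the bound:
a_0 = 1: 1/1  (≤ bound)
a_1 = 9: 10/9  (≤ bound)
a_2 = 4: 41/37  (≤ bound)
a_3 = 2: 92/83  (> 48, stop)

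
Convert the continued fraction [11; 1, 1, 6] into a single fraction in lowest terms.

150/13

Build up convergents one term at a time:
a_0 = 11: 11/1
a_1 = 1: 12/1
a_2 = 1: 23/2
a_3 = 6: 150/13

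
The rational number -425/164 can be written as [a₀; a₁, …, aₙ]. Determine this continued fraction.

Run the Euclidean algorithm, recording each quotient:
⌊-425/164⌋ = -3, remainder 67
⌊164/67⌋ = 2, remainder 30
⌊67/30⌋ = 2, remainder 7
⌊30/7⌋ = 4, remainder 2
⌊7/2⌋ = 3, remainder 1
⌊2/1⌋ = 2, remainder 0

[-3; 2, 2, 4, 3, 2]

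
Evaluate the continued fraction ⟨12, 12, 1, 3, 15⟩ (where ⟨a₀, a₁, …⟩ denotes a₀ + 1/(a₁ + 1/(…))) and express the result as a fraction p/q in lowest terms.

Start with 15.
3 + 1/(15/1) = 3 + 1/15 = 46/15
1 + 1/(46/15) = 1 + 15/46 = 61/46
12 + 1/(61/46) = 12 + 46/61 = 778/61
12 + 1/(778/61) = 12 + 61/778 = 9397/778

9397/778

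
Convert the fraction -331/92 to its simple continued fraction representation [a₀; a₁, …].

⌊-331/92⌋ = -4, remainder 37
⌊92/37⌋ = 2, remainder 18
⌊37/18⌋ = 2, remainder 1
⌊18/1⌋ = 18, remainder 0

[-4; 2, 2, 18]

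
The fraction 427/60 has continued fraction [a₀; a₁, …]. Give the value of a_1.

427 = 7·60 + 7, so a_0 = 7
60 = 8·7 + 4, so a_1 = 8

8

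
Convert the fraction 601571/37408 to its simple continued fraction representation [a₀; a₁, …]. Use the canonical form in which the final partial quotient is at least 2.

Apply division with remainder until the remainder is 0:
⌊601571/37408⌋ = 16, remainder 3043
⌊37408/3043⌋ = 12, remainder 892
⌊3043/892⌋ = 3, remainder 367
⌊892/367⌋ = 2, remainder 158
⌊367/158⌋ = 2, remainder 51
⌊158/51⌋ = 3, remainder 5
⌊51/5⌋ = 10, remainder 1
⌊5/1⌋ = 5, remainder 0

[16; 12, 3, 2, 2, 3, 10, 5]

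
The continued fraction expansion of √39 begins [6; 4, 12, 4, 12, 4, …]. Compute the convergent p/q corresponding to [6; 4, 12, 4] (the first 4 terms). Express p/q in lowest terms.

1249/200

a_0 = 6: 6/1
a_1 = 4: 25/4
a_2 = 12: 306/49
a_3 = 4: 1249/200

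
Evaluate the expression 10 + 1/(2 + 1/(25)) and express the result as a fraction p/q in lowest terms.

a_0 = 10: 10/1
a_1 = 2: 21/2
a_2 = 25: 535/51

535/51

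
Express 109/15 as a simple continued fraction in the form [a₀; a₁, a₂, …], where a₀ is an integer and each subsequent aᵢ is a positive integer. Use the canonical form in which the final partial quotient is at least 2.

[7; 3, 1, 3]

⌊109/15⌋ = 7, remainder 4
⌊15/4⌋ = 3, remainder 3
⌊4/3⌋ = 1, remainder 1
⌊3/1⌋ = 3, remainder 0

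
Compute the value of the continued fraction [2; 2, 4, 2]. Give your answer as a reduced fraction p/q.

a_0 = 2: 2/1
a_1 = 2: 5/2
a_2 = 4: 22/9
a_3 = 2: 49/20

49/20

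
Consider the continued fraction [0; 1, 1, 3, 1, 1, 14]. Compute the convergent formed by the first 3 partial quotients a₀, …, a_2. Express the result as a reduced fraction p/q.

1/2

a_0 = 0: 0/1
a_1 = 1: 1/1
a_2 = 1: 1/2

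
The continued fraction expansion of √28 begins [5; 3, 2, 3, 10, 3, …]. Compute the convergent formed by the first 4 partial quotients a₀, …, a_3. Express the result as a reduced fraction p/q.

Start with 3.
2 + 1/(3/1) = 2 + 1/3 = 7/3
3 + 1/(7/3) = 3 + 3/7 = 24/7
5 + 1/(24/7) = 5 + 7/24 = 127/24

127/24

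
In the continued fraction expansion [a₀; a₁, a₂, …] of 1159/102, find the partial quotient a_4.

Run the Euclidean algorithm, recording each quotient:
⌊1159/102⌋ = 11, remainder 37
⌊102/37⌋ = 2, remainder 28
⌊37/28⌋ = 1, remainder 9
⌊28/9⌋ = 3, remainder 1
⌊9/1⌋ = 9, remainder 0

9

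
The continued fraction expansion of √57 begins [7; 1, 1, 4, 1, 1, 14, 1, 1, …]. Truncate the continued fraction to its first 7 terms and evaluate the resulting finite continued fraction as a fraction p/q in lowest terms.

2197/291

Start with 14.
1 + 1/(14/1) = 1 + 1/14 = 15/14
1 + 1/(15/14) = 1 + 14/15 = 29/15
4 + 1/(29/15) = 4 + 15/29 = 131/29
1 + 1/(131/29) = 1 + 29/131 = 160/131
1 + 1/(160/131) = 1 + 131/160 = 291/160
7 + 1/(291/160) = 7 + 160/291 = 2197/291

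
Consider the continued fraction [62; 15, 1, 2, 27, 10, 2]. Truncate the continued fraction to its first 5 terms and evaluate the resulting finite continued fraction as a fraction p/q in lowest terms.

79752/1285

Start with 27.
2 + 1/(27/1) = 2 + 1/27 = 55/27
1 + 1/(55/27) = 1 + 27/55 = 82/55
15 + 1/(82/55) = 15 + 55/82 = 1285/82
62 + 1/(1285/82) = 62 + 82/1285 = 79752/1285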